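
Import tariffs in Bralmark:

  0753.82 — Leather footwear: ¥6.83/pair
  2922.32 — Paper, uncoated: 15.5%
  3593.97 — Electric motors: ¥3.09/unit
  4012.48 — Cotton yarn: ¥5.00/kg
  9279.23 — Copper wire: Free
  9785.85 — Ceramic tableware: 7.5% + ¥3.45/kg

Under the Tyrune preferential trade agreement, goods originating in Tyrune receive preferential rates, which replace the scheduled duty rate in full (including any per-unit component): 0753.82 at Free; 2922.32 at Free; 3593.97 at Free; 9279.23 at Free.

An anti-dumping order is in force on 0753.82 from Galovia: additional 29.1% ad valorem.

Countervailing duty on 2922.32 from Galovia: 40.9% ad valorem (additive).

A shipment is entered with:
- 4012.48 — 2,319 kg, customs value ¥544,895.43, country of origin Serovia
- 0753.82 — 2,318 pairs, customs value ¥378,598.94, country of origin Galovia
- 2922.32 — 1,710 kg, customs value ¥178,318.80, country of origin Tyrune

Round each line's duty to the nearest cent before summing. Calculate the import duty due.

¥137,599.23

Line 1 (4012.48, Serovia, 2,319 kg, ¥544,895.43):
Base rate for 4012.48 is ¥5.00/kg.
Duty = 2,319 × ¥5.00 = ¥11,595.00.
Line 2 (0753.82, Galovia, 2,318 pairs, ¥378,598.94):
Base rate for 0753.82 is ¥6.83/pair.
0753.82 has an FTA preferential rate, but origin Galovia is not Tyrune; base rate stands.
Additional duty on 0753.82 from Galovia: +29.1% ad valorem. Applied ad valorem rate = 29.1%.
Duty = ¥378,598.94 × 29.1% + 2,318 × ¥6.83 = ¥126,004.23.
Line 3 (2922.32, Tyrune, 1,710 kg, ¥178,318.80):
Base rate for 2922.32 is 15.5%.
Origin Tyrune qualifies under the Bralmark–Tyrune agreement and 2922.32 is covered: preferential rate Free applies instead.
The additional-duty order on 2922.32 targets Galovia, not Tyrune; it does not apply.
Duty = ¥178,318.80 × 0% = ¥0.00.
Total = ¥11,595.00 + ¥126,004.23 + ¥0.00 = ¥137,599.23.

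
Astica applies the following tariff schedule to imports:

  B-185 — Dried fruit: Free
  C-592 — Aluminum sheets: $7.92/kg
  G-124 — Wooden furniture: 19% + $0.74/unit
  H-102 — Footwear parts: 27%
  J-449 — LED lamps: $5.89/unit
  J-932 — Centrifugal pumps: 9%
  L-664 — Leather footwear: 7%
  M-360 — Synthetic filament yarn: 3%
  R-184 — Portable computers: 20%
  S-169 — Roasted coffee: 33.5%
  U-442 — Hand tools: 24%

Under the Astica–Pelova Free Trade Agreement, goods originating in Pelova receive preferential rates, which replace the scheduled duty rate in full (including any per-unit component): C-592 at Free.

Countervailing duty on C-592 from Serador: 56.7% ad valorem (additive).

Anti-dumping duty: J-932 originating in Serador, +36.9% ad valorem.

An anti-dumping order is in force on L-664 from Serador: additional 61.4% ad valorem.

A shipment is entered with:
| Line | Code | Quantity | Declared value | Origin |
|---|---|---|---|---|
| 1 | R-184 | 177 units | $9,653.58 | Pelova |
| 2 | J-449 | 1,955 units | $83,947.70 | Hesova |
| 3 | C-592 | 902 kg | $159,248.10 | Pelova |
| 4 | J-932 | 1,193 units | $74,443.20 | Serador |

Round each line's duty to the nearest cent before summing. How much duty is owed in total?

$47,615.10

Line 1 (R-184, Pelova, 177 units, $9,653.58):
Base rate for R-184 is 20%.
Origin Pelova is the FTA partner but R-184 is not on the preference list; base rate stands.
Duty = $9,653.58 × 20% = $1,930.72.
Line 2 (J-449, Hesova, 1,955 units, $83,947.70):
Base rate for J-449 is $5.89/unit.
Duty = 1,955 × $5.89 = $11,514.95.
Line 3 (C-592, Pelova, 902 kg, $159,248.10):
Base rate for C-592 is $7.92/kg.
Origin Pelova qualifies under the Astica–Pelova agreement and C-592 is covered: preferential rate Free applies instead.
The additional-duty order on C-592 targets Serador, not Pelova; it does not apply.
Duty = $159,248.10 × 0% = $0.00.
Line 4 (J-932, Serador, 1,193 units, $74,443.20):
Base rate for J-932 is 9%.
Additional duty on J-932 from Serador: +36.9%. Applied ad valorem rate: 9% + 36.9% = 45.9%.
Duty = $74,443.20 × 45.9% = $34,169.43.
Total = $1,930.72 + $11,514.95 + $0.00 + $34,169.43 = $47,615.10.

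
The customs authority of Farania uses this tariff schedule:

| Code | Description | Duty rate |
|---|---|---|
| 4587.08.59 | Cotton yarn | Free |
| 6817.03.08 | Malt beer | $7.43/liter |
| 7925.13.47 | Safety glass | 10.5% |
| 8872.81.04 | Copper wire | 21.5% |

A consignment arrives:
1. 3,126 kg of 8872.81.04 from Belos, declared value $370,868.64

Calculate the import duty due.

Line 1 (8872.81.04, Belos, 3,126 kg, $370,868.64):
Base rate for 8872.81.04 is 21.5%.
Duty = $370,868.64 × 21.5% = $79,736.76.

$79,736.76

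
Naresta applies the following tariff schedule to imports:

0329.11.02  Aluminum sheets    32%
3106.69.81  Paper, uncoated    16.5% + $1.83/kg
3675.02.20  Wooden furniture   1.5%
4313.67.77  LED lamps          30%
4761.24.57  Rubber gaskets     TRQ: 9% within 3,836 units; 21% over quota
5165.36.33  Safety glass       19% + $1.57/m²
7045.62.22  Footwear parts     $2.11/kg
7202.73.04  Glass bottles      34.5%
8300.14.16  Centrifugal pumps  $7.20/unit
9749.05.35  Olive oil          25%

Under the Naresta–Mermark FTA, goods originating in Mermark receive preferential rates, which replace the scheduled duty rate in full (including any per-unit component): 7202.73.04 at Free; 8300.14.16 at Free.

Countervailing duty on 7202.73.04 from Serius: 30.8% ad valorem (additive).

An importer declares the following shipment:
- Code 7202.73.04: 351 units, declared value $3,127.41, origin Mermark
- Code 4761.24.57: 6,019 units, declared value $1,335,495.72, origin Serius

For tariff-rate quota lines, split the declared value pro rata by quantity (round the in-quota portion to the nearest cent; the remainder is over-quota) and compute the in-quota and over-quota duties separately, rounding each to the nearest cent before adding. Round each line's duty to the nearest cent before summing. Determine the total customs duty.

Line 1 (7202.73.04, Mermark, 351 units, $3,127.41):
Base rate for 7202.73.04 is 34.5%.
Origin Mermark qualifies under the Naresta–Mermark agreement and 7202.73.04 is covered: preferential rate Free applies instead.
The additional-duty order on 7202.73.04 targets Serius, not Mermark; it does not apply.
Duty = $3,127.41 × 0% = $0.00.
Line 2 (4761.24.57, Serius, 6,019 units, $1,335,495.72):
Code 4761.24.57 is under a tariff-rate quota (threshold 3,836 units). In-quota: 3,836 units at 9%; over-quota: 2,183 units at 21%.
Pro-rata value split: in-quota = $1,335,495.72 × 3,836/6,019 = $851,131.68; over-quota = $1,335,495.72 − $851,131.68 = $484,364.04.
In-quota duty = $851,131.68 × 9% = $76,601.85. Over-quota duty = $484,364.04 × 21% = $101,716.45.
Line duty = $76,601.85 + $101,716.45 = $178,318.30.
Total = $0.00 + $178,318.30 = $178,318.30.

$178,318.30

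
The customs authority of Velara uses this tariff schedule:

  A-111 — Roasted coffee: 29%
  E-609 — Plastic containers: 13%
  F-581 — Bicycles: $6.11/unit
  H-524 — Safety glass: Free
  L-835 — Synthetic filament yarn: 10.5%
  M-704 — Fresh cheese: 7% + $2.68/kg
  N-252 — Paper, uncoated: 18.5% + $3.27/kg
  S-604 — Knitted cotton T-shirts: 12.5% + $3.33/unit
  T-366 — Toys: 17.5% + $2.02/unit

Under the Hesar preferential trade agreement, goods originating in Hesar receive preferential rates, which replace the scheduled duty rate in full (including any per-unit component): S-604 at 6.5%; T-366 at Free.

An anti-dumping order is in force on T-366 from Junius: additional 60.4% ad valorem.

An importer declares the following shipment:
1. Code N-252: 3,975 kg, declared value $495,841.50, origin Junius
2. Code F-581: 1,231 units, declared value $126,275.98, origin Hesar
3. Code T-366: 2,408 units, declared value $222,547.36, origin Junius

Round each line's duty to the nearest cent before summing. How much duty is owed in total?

Line 1 (N-252, Junius, 3,975 kg, $495,841.50):
Base rate for N-252 is 18.5% + $3.27/kg.
Duty = $495,841.50 × 18.5% + 3,975 × $3.27 = $104,728.93.
Line 2 (F-581, Hesar, 1,231 units, $126,275.98):
Base rate for F-581 is $6.11/unit.
Origin Hesar is the FTA partner but F-581 is not on the preference list; base rate stands.
Duty = 1,231 × $6.11 = $7,521.41.
Line 3 (T-366, Junius, 2,408 units, $222,547.36):
Base rate for T-366 is 17.5% + $2.02/unit.
T-366 has an FTA preferential rate, but origin Junius is not Hesar; base rate stands.
Additional duty on T-366 from Junius: +60.4%. Applied ad valorem rate: 17.5% + 60.4% = 77.9%.
Duty = $222,547.36 × 77.9% + 2,408 × $2.02 = $178,228.55.
Total = $104,728.93 + $7,521.41 + $178,228.55 = $290,478.89.

$290,478.89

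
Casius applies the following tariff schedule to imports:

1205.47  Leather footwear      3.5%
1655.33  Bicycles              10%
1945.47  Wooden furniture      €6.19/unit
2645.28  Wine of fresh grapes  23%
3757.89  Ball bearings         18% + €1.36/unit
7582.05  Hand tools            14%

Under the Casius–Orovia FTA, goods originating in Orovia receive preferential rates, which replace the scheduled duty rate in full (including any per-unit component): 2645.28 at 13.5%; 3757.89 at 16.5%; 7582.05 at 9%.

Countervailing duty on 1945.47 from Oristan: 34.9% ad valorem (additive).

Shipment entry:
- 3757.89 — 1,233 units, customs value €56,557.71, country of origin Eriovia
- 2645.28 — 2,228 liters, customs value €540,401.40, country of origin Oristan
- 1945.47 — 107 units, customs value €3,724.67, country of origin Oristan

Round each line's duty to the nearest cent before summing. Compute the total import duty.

€138,111.83

Line 1 (3757.89, Eriovia, 1,233 units, €56,557.71):
Base rate for 3757.89 is 18% + €1.36/unit.
3757.89 has an FTA preferential rate, but origin Eriovia is not Orovia; base rate stands.
Duty = €56,557.71 × 18% + 1,233 × €1.36 = €11,857.27.
Line 2 (2645.28, Oristan, 2,228 liters, €540,401.40):
Base rate for 2645.28 is 23%.
2645.28 has an FTA preferential rate, but origin Oristan is not Orovia; base rate stands.
Duty = €540,401.40 × 23% = €124,292.32.
Line 3 (1945.47, Oristan, 107 units, €3,724.67):
Base rate for 1945.47 is €6.19/unit.
Additional duty on 1945.47 from Oristan: +34.9% ad valorem. Applied ad valorem rate = 34.9%.
Duty = €3,724.67 × 34.9% + 107 × €6.19 = €1,962.24.
Total = €11,857.27 + €124,292.32 + €1,962.24 = €138,111.83.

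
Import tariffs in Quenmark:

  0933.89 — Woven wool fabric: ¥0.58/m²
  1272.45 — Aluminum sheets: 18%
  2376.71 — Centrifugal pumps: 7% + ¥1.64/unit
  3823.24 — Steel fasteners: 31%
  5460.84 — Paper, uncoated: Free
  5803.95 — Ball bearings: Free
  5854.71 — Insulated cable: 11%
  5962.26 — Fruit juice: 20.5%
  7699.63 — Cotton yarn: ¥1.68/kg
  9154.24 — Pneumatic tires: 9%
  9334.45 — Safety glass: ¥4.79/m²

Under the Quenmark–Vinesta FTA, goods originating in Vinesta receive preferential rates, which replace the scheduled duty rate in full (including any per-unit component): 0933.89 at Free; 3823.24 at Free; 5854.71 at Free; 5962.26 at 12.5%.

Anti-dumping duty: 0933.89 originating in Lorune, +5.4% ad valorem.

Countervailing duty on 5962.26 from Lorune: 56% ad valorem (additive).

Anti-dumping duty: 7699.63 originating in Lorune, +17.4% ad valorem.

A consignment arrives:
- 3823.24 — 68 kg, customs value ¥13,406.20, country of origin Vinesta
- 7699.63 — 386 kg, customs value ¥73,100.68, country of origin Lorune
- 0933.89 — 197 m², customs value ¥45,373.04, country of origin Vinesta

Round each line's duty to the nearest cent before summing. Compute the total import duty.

Line 1 (3823.24, Vinesta, 68 kg, ¥13,406.20):
Base rate for 3823.24 is 31%.
Origin Vinesta qualifies under the Quenmark–Vinesta agreement and 3823.24 is covered: preferential rate Free applies instead.
Duty = ¥13,406.20 × 0% = ¥0.00.
Line 2 (7699.63, Lorune, 386 kg, ¥73,100.68):
Base rate for 7699.63 is ¥1.68/kg.
Additional duty on 7699.63 from Lorune: +17.4% ad valorem. Applied ad valorem rate = 17.4%.
Duty = ¥73,100.68 × 17.4% + 386 × ¥1.68 = ¥13,368.00.
Line 3 (0933.89, Vinesta, 197 m², ¥45,373.04):
Base rate for 0933.89 is ¥0.58/m².
Origin Vinesta qualifies under the Quenmark–Vinesta agreement and 0933.89 is covered: preferential rate Free applies instead.
The additional-duty order on 0933.89 targets Lorune, not Vinesta; it does not apply.
Duty = ¥45,373.04 × 0% = ¥0.00.
Total = ¥0.00 + ¥13,368.00 + ¥0.00 = ¥13,368.00.

¥13,368.00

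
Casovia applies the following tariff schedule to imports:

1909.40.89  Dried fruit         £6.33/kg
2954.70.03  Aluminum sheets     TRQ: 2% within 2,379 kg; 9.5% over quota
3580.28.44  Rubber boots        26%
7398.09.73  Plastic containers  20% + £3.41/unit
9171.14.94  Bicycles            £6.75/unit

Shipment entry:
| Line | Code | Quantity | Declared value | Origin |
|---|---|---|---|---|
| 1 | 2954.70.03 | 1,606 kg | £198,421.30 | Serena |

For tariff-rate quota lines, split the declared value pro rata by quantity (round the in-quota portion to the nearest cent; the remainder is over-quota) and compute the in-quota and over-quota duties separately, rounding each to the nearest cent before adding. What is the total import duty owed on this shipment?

£3,968.43

Line 1 (2954.70.03, Serena, 1,606 kg, £198,421.30):
Code 2954.70.03 is under a tariff-rate quota (threshold 2,379 kg). Quantity 1,606 kg is within the quota, so the in-quota rate 2% applies to the full value.
Duty = £198,421.30 × 2% = £3,968.43.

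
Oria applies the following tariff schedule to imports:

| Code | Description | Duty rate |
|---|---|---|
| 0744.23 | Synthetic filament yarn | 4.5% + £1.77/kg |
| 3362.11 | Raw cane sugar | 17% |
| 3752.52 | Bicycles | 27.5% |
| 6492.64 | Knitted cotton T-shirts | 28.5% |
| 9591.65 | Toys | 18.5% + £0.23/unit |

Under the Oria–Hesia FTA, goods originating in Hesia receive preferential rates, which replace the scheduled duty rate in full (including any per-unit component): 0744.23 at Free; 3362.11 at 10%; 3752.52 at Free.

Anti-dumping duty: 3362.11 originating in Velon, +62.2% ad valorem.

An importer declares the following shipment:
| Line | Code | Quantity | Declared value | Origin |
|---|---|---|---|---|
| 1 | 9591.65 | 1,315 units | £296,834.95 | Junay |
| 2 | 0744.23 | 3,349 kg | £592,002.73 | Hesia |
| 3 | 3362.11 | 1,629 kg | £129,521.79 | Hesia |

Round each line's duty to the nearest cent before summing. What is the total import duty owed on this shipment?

£68,169.10

Line 1 (9591.65, Junay, 1,315 units, £296,834.95):
Base rate for 9591.65 is 18.5% + £0.23/unit.
Duty = £296,834.95 × 18.5% + 1,315 × £0.23 = £55,216.92.
Line 2 (0744.23, Hesia, 3,349 kg, £592,002.73):
Base rate for 0744.23 is 4.5% + £1.77/kg.
Origin Hesia qualifies under the Oria–Hesia agreement and 0744.23 is covered: preferential rate Free applies instead.
Duty = £592,002.73 × 0% = £0.00.
Line 3 (3362.11, Hesia, 1,629 kg, £129,521.79):
Base rate for 3362.11 is 17%.
Origin Hesia qualifies under the Oria–Hesia agreement and 3362.11 is covered: preferential rate 10% applies instead.
The additional-duty order on 3362.11 targets Velon, not Hesia; it does not apply.
Duty = £129,521.79 × 10% = £12,952.18.
Total = £55,216.92 + £0.00 + £12,952.18 = £68,169.10.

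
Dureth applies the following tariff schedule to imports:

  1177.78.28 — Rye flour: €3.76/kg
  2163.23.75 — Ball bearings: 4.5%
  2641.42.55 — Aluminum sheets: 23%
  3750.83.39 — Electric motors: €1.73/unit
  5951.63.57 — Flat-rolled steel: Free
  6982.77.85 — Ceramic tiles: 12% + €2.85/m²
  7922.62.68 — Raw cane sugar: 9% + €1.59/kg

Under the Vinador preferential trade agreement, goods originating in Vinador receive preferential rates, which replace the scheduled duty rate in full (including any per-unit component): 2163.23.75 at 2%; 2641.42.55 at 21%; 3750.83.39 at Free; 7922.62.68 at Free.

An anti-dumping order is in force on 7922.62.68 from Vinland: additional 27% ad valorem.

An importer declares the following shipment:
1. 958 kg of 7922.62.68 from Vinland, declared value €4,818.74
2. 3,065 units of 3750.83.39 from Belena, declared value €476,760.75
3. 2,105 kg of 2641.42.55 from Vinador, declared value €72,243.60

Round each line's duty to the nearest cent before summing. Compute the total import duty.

Line 1 (7922.62.68, Vinland, 958 kg, €4,818.74):
Base rate for 7922.62.68 is 9% + €1.59/kg.
7922.62.68 has an FTA preferential rate, but origin Vinland is not Vinador; base rate stands.
Additional duty on 7922.62.68 from Vinland: +27%. Applied ad valorem rate: 9% + 27% = 36%.
Duty = €4,818.74 × 36% + 958 × €1.59 = €3,257.97.
Line 2 (3750.83.39, Belena, 3,065 units, €476,760.75):
Base rate for 3750.83.39 is €1.73/unit.
3750.83.39 has an FTA preferential rate, but origin Belena is not Vinador; base rate stands.
Duty = 3,065 × €1.73 = €5,302.45.
Line 3 (2641.42.55, Vinador, 2,105 kg, €72,243.60):
Base rate for 2641.42.55 is 23%.
Origin Vinador qualifies under the Dureth–Vinador agreement and 2641.42.55 is covered: preferential rate 21% applies instead.
Duty = €72,243.60 × 21% = €15,171.16.
Total = €3,257.97 + €5,302.45 + €15,171.16 = €23,731.58.

€23,731.58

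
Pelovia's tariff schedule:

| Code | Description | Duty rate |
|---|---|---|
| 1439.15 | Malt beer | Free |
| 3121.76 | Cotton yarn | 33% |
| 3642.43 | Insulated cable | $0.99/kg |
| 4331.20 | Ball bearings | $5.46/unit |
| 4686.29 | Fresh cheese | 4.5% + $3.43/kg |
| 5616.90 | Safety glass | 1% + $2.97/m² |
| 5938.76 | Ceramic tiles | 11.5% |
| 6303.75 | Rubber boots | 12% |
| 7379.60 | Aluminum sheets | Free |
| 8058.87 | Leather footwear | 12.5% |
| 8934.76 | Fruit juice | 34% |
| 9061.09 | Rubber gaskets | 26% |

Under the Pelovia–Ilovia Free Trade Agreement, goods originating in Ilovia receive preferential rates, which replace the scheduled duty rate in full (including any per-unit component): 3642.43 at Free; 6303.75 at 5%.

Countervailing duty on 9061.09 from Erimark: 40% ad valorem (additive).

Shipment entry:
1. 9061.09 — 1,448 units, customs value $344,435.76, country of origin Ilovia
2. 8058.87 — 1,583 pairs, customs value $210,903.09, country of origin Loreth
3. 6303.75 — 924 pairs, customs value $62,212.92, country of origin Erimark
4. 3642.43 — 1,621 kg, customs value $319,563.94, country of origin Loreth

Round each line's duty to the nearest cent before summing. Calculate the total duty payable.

Line 1 (9061.09, Ilovia, 1,448 units, $344,435.76):
Base rate for 9061.09 is 26%.
Origin Ilovia is the FTA partner but 9061.09 is not on the preference list; base rate stands.
The additional-duty order on 9061.09 targets Erimark, not Ilovia; it does not apply.
Duty = $344,435.76 × 26% = $89,553.30.
Line 2 (8058.87, Loreth, 1,583 pairs, $210,903.09):
Base rate for 8058.87 is 12.5%.
Duty = $210,903.09 × 12.5% = $26,362.89.
Line 3 (6303.75, Erimark, 924 pairs, $62,212.92):
Base rate for 6303.75 is 12%.
6303.75 has an FTA preferential rate, but origin Erimark is not Ilovia; base rate stands.
Duty = $62,212.92 × 12% = $7,465.55.
Line 4 (3642.43, Loreth, 1,621 kg, $319,563.94):
Base rate for 3642.43 is $0.99/kg.
3642.43 has an FTA preferential rate, but origin Loreth is not Ilovia; base rate stands.
Duty = 1,621 × $0.99 = $1,604.79.
Total = $89,553.30 + $26,362.89 + $7,465.55 + $1,604.79 = $124,986.53.

$124,986.53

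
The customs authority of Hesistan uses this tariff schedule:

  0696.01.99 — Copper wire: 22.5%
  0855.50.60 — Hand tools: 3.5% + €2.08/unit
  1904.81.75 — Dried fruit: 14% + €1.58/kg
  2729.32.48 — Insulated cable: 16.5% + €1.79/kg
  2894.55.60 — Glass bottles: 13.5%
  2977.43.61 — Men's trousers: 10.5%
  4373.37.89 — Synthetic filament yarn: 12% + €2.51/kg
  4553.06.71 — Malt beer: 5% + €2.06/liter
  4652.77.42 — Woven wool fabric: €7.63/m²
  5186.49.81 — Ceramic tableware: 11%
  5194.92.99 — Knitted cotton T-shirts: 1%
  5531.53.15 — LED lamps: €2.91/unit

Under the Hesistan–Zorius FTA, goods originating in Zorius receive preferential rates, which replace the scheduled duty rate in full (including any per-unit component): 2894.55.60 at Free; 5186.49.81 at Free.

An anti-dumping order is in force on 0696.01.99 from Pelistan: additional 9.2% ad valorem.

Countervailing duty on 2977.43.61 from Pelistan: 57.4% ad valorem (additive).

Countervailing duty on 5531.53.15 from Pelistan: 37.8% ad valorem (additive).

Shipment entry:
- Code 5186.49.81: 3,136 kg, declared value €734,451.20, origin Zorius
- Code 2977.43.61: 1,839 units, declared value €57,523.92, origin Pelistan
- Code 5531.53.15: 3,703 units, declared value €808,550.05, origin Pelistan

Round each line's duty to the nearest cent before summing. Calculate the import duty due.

€355,466.39

Line 1 (5186.49.81, Zorius, 3,136 kg, €734,451.20):
Base rate for 5186.49.81 is 11%.
Origin Zorius qualifies under the Hesistan–Zorius agreement and 5186.49.81 is covered: preferential rate Free applies instead.
Duty = €734,451.20 × 0% = €0.00.
Line 2 (2977.43.61, Pelistan, 1,839 units, €57,523.92):
Base rate for 2977.43.61 is 10.5%.
Additional duty on 2977.43.61 from Pelistan: +57.4%. Applied ad valorem rate: 10.5% + 57.4% = 67.9%.
Duty = €57,523.92 × 67.9% = €39,058.74.
Line 3 (5531.53.15, Pelistan, 3,703 units, €808,550.05):
Base rate for 5531.53.15 is €2.91/unit.
Additional duty on 5531.53.15 from Pelistan: +37.8% ad valorem. Applied ad valorem rate = 37.8%.
Duty = €808,550.05 × 37.8% + 3,703 × €2.91 = €316,407.65.
Total = €0.00 + €39,058.74 + €316,407.65 = €355,466.39.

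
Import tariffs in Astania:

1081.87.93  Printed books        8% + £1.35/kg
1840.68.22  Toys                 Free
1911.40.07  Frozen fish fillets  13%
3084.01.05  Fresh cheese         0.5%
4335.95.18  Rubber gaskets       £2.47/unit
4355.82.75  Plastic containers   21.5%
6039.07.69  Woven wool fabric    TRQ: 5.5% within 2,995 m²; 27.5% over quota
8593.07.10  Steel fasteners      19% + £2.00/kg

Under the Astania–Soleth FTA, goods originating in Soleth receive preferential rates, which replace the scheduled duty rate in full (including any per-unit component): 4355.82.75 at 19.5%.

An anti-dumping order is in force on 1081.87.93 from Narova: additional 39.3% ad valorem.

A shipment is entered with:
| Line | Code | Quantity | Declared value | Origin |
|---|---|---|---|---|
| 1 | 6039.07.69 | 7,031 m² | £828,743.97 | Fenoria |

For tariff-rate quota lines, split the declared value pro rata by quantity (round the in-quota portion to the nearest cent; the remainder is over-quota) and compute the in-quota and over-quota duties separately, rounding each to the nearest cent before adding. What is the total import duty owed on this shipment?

Line 1 (6039.07.69, Fenoria, 7,031 m², £828,743.97):
Code 6039.07.69 is under a tariff-rate quota (threshold 2,995 m²). In-quota: 2,995 m² at 5.5%; over-quota: 4,036 m² at 27.5%.
Pro-rata value split: in-quota = £828,743.97 × 2,995/7,031 = £353,020.65; over-quota = £828,743.97 − £353,020.65 = £475,723.32.
In-quota duty = £353,020.65 × 5.5% = £19,416.14. Over-quota duty = £475,723.32 × 27.5% = £130,823.91.
Line duty = £19,416.14 + £130,823.91 = £150,240.05.

£150,240.05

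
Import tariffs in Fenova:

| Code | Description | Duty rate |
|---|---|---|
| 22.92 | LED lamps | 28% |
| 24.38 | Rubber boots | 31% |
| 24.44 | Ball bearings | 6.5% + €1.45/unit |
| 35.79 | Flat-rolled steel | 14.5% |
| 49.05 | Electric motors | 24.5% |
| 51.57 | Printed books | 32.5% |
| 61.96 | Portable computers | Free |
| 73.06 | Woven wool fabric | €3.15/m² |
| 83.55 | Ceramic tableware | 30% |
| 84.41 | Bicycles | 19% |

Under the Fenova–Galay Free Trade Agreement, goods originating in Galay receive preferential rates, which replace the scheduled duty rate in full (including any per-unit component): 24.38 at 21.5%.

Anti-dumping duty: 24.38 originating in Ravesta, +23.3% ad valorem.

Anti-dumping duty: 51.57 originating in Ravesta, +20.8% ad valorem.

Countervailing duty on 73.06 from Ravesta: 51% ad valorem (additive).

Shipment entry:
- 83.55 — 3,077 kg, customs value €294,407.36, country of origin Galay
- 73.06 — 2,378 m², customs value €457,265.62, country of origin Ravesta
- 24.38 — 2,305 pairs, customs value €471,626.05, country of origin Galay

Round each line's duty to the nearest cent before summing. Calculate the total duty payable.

€430,417.98

Line 1 (83.55, Galay, 3,077 kg, €294,407.36):
Base rate for 83.55 is 30%.
Origin Galay is the FTA partner but 83.55 is not on the preference list; base rate stands.
Duty = €294,407.36 × 30% = €88,322.21.
Line 2 (73.06, Ravesta, 2,378 m², €457,265.62):
Base rate for 73.06 is €3.15/m².
Additional duty on 73.06 from Ravesta: +51% ad valorem. Applied ad valorem rate = 51%.
Duty = €457,265.62 × 51% + 2,378 × €3.15 = €240,696.17.
Line 3 (24.38, Galay, 2,305 pairs, €471,626.05):
Base rate for 24.38 is 31%.
Origin Galay qualifies under the Fenova–Galay agreement and 24.38 is covered: preferential rate 21.5% applies instead.
The additional-duty order on 24.38 targets Ravesta, not Galay; it does not apply.
Duty = €471,626.05 × 21.5% = €101,399.60.
Total = €88,322.21 + €240,696.17 + €101,399.60 = €430,417.98.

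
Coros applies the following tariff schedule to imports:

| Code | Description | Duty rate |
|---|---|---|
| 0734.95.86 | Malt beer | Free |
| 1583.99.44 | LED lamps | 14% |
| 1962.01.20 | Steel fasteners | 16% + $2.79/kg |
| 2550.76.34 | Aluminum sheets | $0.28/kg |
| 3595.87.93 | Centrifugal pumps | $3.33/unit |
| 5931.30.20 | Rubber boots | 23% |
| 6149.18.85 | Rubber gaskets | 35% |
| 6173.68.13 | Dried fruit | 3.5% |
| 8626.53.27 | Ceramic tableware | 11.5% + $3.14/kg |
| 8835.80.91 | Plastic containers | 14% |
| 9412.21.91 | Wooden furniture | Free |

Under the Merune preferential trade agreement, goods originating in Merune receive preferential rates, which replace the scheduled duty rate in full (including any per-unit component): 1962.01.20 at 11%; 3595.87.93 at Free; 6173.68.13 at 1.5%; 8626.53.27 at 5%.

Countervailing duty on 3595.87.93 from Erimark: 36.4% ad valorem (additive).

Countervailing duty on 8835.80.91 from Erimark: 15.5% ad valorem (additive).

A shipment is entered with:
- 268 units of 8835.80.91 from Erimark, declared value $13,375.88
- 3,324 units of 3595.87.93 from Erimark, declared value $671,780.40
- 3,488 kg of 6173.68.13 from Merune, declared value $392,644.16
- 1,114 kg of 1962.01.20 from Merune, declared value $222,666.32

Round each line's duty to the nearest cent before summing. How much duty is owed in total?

Line 1 (8835.80.91, Erimark, 268 units, $13,375.88):
Base rate for 8835.80.91 is 14%.
Additional duty on 8835.80.91 from Erimark: +15.5%. Applied ad valorem rate: 14% + 15.5% = 29.5%.
Duty = $13,375.88 × 29.5% = $3,945.88.
Line 2 (3595.87.93, Erimark, 3,324 units, $671,780.40):
Base rate for 3595.87.93 is $3.33/unit.
3595.87.93 has an FTA preferential rate, but origin Erimark is not Merune; base rate stands.
Additional duty on 3595.87.93 from Erimark: +36.4% ad valorem. Applied ad valorem rate = 36.4%.
Duty = $671,780.40 × 36.4% + 3,324 × $3.33 = $255,596.99.
Line 3 (6173.68.13, Merune, 3,488 kg, $392,644.16):
Base rate for 6173.68.13 is 3.5%.
Origin Merune qualifies under the Coros–Merune agreement and 6173.68.13 is covered: preferential rate 1.5% applies instead.
Duty = $392,644.16 × 1.5% = $5,889.66.
Line 4 (1962.01.20, Merune, 1,114 kg, $222,666.32):
Base rate for 1962.01.20 is 16% + $2.79/kg.
Origin Merune qualifies under the Coros–Merune agreement and 1962.01.20 is covered: preferential rate 11% applies instead.
Duty = $222,666.32 × 11% = $24,493.30.
Total = $3,945.88 + $255,596.99 + $5,889.66 + $24,493.30 = $289,925.83.

$289,925.83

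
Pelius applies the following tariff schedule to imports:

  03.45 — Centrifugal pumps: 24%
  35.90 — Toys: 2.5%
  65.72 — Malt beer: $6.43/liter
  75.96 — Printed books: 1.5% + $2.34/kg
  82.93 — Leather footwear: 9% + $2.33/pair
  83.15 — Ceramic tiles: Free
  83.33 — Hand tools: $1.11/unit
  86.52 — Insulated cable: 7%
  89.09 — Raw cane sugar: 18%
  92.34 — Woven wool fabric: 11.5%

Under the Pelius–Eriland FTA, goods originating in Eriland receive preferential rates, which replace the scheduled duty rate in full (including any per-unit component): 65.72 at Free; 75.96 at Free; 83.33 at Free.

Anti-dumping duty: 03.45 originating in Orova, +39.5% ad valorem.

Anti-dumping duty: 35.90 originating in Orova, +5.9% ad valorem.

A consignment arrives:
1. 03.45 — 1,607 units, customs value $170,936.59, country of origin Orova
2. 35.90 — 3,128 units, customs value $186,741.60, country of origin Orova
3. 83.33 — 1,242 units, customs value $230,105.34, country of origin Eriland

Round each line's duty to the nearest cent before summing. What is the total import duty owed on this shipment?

$124,231.02

Line 1 (03.45, Orova, 1,607 units, $170,936.59):
Base rate for 03.45 is 24%.
Additional duty on 03.45 from Orova: +39.5%. Applied ad valorem rate: 24% + 39.5% = 63.5%.
Duty = $170,936.59 × 63.5% = $108,544.73.
Line 2 (35.90, Orova, 3,128 units, $186,741.60):
Base rate for 35.90 is 2.5%.
Additional duty on 35.90 from Orova: +5.9%. Applied ad valorem rate: 2.5% + 5.9% = 8.4%.
Duty = $186,741.60 × 8.4% = $15,686.29.
Line 3 (83.33, Eriland, 1,242 units, $230,105.34):
Base rate for 83.33 is $1.11/unit.
Origin Eriland qualifies under the Pelius–Eriland agreement and 83.33 is covered: preferential rate Free applies instead.
Duty = $230,105.34 × 0% = $0.00.
Total = $108,544.73 + $15,686.29 + $0.00 = $124,231.02.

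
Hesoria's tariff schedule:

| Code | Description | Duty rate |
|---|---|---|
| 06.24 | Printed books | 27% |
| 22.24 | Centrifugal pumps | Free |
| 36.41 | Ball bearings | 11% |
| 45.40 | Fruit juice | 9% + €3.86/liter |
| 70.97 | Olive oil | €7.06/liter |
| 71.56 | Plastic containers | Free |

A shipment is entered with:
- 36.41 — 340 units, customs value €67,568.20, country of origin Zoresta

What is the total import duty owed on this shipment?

Line 1 (36.41, Zoresta, 340 units, €67,568.20):
Base rate for 36.41 is 11%.
Duty = €67,568.20 × 11% = €7,432.50.

€7,432.50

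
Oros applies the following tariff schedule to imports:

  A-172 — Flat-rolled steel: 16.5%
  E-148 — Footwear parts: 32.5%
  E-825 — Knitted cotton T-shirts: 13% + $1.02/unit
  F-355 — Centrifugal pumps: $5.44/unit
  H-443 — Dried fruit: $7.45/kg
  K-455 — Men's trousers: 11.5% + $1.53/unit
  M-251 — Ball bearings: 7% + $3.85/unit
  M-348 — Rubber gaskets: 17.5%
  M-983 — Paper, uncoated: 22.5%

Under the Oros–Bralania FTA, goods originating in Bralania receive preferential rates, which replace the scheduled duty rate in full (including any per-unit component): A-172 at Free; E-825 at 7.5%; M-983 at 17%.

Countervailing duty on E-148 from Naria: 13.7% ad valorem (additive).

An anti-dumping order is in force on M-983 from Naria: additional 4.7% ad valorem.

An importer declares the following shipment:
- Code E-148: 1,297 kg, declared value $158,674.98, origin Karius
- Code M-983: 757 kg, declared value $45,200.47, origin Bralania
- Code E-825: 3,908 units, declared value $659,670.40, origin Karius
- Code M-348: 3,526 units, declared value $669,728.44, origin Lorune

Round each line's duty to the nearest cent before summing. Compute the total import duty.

$266,199.24

Line 1 (E-148, Karius, 1,297 kg, $158,674.98):
Base rate for E-148 is 32.5%.
The additional-duty order on E-148 targets Naria, not Karius; it does not apply.
Duty = $158,674.98 × 32.5% = $51,569.37.
Line 2 (M-983, Bralania, 757 kg, $45,200.47):
Base rate for M-983 is 22.5%.
Origin Bralania qualifies under the Oros–Bralania agreement and M-983 is covered: preferential rate 17% applies instead.
The additional-duty order on M-983 targets Naria, not Bralania; it does not apply.
Duty = $45,200.47 × 17% = $7,684.08.
Line 3 (E-825, Karius, 3,908 units, $659,670.40):
Base rate for E-825 is 13% + $1.02/unit.
E-825 has an FTA preferential rate, but origin Karius is not Bralania; base rate stands.
Duty = $659,670.40 × 13% + 3,908 × $1.02 = $89,743.31.
Line 4 (M-348, Lorune, 3,526 units, $669,728.44):
Base rate for M-348 is 17.5%.
Duty = $669,728.44 × 17.5% = $117,202.48.
Total = $51,569.37 + $7,684.08 + $89,743.31 + $117,202.48 = $266,199.24.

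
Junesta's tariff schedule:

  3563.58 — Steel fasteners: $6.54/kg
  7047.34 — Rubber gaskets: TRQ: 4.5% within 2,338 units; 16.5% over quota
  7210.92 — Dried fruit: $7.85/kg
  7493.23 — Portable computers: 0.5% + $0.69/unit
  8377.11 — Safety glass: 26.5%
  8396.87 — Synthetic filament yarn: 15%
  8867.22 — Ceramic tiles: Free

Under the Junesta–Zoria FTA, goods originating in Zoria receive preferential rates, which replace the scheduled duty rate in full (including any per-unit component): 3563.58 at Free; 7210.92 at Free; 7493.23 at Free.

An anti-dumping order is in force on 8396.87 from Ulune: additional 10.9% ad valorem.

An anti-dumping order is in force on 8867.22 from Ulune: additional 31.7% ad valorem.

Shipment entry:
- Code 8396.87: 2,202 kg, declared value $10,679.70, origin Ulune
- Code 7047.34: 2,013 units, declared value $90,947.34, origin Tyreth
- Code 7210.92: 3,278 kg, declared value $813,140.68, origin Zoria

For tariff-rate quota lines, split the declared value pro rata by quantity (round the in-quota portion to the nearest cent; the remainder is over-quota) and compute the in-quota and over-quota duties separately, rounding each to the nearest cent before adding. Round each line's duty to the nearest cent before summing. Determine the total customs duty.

Line 1 (8396.87, Ulune, 2,202 kg, $10,679.70):
Base rate for 8396.87 is 15%.
Additional duty on 8396.87 from Ulune: +10.9%. Applied ad valorem rate: 15% + 10.9% = 25.9%.
Duty = $10,679.70 × 25.9% = $2,766.04.
Line 2 (7047.34, Tyreth, 2,013 units, $90,947.34):
Code 7047.34 is under a tariff-rate quota (threshold 2,338 units). Quantity 2,013 units is within the quota, so the in-quota rate 4.5% applies to the full value.
Duty = $90,947.34 × 4.5% = $4,092.63.
Line 3 (7210.92, Zoria, 3,278 kg, $813,140.68):
Base rate for 7210.92 is $7.85/kg.
Origin Zoria qualifies under the Junesta–Zoria agreement and 7210.92 is covered: preferential rate Free applies instead.
Duty = $813,140.68 × 0% = $0.00.
Total = $2,766.04 + $4,092.63 + $0.00 = $6,858.67.

$6,858.67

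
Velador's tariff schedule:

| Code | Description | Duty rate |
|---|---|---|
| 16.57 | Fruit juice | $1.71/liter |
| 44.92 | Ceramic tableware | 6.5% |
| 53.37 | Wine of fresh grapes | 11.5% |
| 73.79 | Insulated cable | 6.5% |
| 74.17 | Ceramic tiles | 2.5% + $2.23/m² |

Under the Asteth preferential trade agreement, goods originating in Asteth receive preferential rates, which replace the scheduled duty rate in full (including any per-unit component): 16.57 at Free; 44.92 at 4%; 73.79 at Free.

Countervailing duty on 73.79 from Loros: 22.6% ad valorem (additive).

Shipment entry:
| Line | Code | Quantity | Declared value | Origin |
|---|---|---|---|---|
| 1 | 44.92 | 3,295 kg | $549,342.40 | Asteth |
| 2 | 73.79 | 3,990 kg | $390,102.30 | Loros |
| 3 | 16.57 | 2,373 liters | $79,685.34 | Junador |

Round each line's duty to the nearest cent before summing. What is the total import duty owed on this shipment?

Line 1 (44.92, Asteth, 3,295 kg, $549,342.40):
Base rate for 44.92 is 6.5%.
Origin Asteth qualifies under the Velador–Asteth agreement and 44.92 is covered: preferential rate 4% applies instead.
Duty = $549,342.40 × 4% = $21,973.70.
Line 2 (73.79, Loros, 3,990 kg, $390,102.30):
Base rate for 73.79 is 6.5%.
73.79 has an FTA preferential rate, but origin Loros is not Asteth; base rate stands.
Additional duty on 73.79 from Loros: +22.6%. Applied ad valorem rate: 6.5% + 22.6% = 29.1%.
Duty = $390,102.30 × 29.1% = $113,519.77.
Line 3 (16.57, Junador, 2,373 liters, $79,685.34):
Base rate for 16.57 is $1.71/liter.
16.57 has an FTA preferential rate, but origin Junador is not Asteth; base rate stands.
Duty = 2,373 × $1.71 = $4,057.83.
Total = $21,973.70 + $113,519.77 + $4,057.83 = $139,551.30.

$139,551.30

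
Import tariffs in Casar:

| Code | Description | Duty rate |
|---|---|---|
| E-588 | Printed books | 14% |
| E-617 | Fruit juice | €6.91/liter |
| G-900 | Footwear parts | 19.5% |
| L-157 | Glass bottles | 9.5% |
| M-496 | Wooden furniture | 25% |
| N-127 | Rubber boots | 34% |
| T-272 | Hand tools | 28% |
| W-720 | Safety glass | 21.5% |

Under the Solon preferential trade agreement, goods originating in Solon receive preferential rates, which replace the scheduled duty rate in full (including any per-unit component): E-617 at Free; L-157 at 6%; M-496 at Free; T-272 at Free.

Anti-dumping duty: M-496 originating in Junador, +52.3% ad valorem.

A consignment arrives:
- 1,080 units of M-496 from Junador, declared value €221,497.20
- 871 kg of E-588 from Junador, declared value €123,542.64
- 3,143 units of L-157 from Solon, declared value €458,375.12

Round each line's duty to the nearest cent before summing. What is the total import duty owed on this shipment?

€216,015.82

Line 1 (M-496, Junador, 1,080 units, €221,497.20):
Base rate for M-496 is 25%.
M-496 has an FTA preferential rate, but origin Junador is not Solon; base rate stands.
Additional duty on M-496 from Junador: +52.3%. Applied ad valorem rate: 25% + 52.3% = 77.3%.
Duty = €221,497.20 × 77.3% = €171,217.34.
Line 2 (E-588, Junador, 871 kg, €123,542.64):
Base rate for E-588 is 14%.
Duty = €123,542.64 × 14% = €17,295.97.
Line 3 (L-157, Solon, 3,143 units, €458,375.12):
Base rate for L-157 is 9.5%.
Origin Solon qualifies under the Casar–Solon agreement and L-157 is covered: preferential rate 6% applies instead.
Duty = €458,375.12 × 6% = €27,502.51.
Total = €171,217.34 + €17,295.97 + €27,502.51 = €216,015.82.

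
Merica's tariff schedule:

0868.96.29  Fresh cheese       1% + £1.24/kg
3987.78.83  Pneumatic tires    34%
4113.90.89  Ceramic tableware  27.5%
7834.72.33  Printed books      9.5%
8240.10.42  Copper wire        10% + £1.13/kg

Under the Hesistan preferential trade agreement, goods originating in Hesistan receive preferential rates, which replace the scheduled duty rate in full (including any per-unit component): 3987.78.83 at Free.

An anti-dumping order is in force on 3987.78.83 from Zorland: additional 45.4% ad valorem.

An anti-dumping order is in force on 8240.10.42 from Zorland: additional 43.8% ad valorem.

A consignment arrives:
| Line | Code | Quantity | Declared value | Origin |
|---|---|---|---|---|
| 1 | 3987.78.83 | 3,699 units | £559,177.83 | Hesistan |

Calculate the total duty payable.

£0.00

Line 1 (3987.78.83, Hesistan, 3,699 units, £559,177.83):
Base rate for 3987.78.83 is 34%.
Origin Hesistan qualifies under the Merica–Hesistan agreement and 3987.78.83 is covered: preferential rate Free applies instead.
The additional-duty order on 3987.78.83 targets Zorland, not Hesistan; it does not apply.
Duty = £559,177.83 × 0% = £0.00.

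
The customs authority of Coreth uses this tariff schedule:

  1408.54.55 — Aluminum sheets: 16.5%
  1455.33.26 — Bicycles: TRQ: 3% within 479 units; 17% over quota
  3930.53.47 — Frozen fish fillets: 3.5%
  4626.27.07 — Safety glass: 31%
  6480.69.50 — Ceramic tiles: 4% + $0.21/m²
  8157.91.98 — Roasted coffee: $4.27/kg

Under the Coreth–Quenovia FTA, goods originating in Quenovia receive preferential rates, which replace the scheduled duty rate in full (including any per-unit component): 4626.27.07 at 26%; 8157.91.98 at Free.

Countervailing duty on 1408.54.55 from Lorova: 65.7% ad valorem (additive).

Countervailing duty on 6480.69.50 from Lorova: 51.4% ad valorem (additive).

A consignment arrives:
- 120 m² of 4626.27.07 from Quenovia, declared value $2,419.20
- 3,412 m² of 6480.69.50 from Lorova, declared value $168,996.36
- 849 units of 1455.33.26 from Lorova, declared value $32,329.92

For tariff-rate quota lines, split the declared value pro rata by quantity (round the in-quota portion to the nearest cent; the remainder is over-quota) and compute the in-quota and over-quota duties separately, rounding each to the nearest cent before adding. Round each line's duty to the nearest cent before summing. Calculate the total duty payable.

$97,911.93

Line 1 (4626.27.07, Quenovia, 120 m², $2,419.20):
Base rate for 4626.27.07 is 31%.
Origin Quenovia qualifies under the Coreth–Quenovia agreement and 4626.27.07 is covered: preferential rate 26% applies instead.
Duty = $2,419.20 × 26% = $628.99.
Line 2 (6480.69.50, Lorova, 3,412 m², $168,996.36):
Base rate for 6480.69.50 is 4% + $0.21/m².
Additional duty on 6480.69.50 from Lorova: +51.4%. Applied ad valorem rate: 4% + 51.4% = 55.4%.
Duty = $168,996.36 × 55.4% + 3,412 × $0.21 = $94,340.50.
Line 3 (1455.33.26, Lorova, 849 units, $32,329.92):
Code 1455.33.26 is under a tariff-rate quota (threshold 479 units). In-quota: 479 units at 3%; over-quota: 370 units at 17%.
Pro-rata value split: in-quota = $32,329.92 × 479/849 = $18,240.32; over-quota = $32,329.92 − $18,240.32 = $14,089.60.
In-quota duty = $18,240.32 × 3% = $547.21. Over-quota duty = $14,089.60 × 17% = $2,395.23.
Line duty = $547.21 + $2,395.23 = $2,942.44.
Total = $628.99 + $94,340.50 + $2,942.44 = $97,911.93.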